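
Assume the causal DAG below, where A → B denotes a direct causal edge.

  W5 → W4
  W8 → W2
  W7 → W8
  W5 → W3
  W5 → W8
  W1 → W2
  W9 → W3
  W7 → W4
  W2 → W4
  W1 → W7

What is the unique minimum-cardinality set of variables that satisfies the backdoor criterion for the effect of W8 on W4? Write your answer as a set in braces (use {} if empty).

{W5, W7}

Variables eligible for adjustment (non-descendants of W8, excluding W8 and W4): {W1, W3, W5, W7, W9}.
Backdoor paths from W8 to W4:
  P1: W8 <- W7 <- W1 -> W2 -> W4
  P2: W8 <- W7 -> W4
  P3: W8 <- W5 -> W4
The empty set is not sufficient: P1 (W8 <- W7 <- W1 -> W2 -> W4) has no collider blocking it and no conditioned non-collider, so it is open.
Try {W5, W7}:
  P1: blocked at chain node W7 ∈ conditioning set.
  P2: blocked at fork node W7 ∈ conditioning set.
  P3: blocked at fork node W5 ∈ conditioning set.
{W5, W7} contains no descendant of W8 and blocks every backdoor path.
Every element of {W5, W7} is needed (dropping W5 leaves P3 open; dropping W7 leaves P1 open), so no proper subset is valid.
Among all size-2 subsets of the eligible variables, only {W5, W7} blocks every backdoor path, so it is the unique smallest valid adjustment set.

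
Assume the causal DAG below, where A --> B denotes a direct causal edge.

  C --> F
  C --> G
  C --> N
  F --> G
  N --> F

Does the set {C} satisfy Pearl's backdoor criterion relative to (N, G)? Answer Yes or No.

Yes

Backdoor paths from N to G (paths whose first edge points into N):
  P1: N <- C -> F -> G
  P2: N <- C -> G
Condition 1 (no descendant of N in the set): holds — descendants of N are {F, G}; none are in {C}.
Condition 2 (every backdoor path blocked by {C}):
  P1: blocked at fork node C ∈ conditioning set.
  P2: blocked at fork node C ∈ conditioning set.
{C} satisfies the backdoor criterion.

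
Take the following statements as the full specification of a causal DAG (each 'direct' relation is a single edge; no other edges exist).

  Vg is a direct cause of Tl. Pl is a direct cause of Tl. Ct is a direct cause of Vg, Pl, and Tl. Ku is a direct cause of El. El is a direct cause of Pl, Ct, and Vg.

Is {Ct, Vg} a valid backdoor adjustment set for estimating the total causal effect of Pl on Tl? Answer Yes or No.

Backdoor paths from Pl to Tl (paths whose first edge points into Pl):
  P1: Pl <- El -> Ct -> Vg -> Tl
  P2: Pl <- El -> Ct -> Tl
  P3: Pl <- El -> Vg <- Ct -> Tl
  P4: Pl <- El -> Vg -> Tl
  P5: Pl <- Ct <- El -> Vg -> Tl
  P6: Pl <- Ct -> Vg -> Tl
  P7: Pl <- Ct -> Tl
Condition 1 (no descendant of Pl in the set): holds — descendants of Pl are {Tl}; none are in {Ct, Vg}.
Condition 2 (every backdoor path blocked by {Ct, Vg}):
  P1: blocked at chain node Ct ∈ conditioning set.
  P2: blocked at chain node Ct ∈ conditioning set.
  P3: blocked at fork node Ct ∈ conditioning set.
  P4: blocked at chain node Vg ∈ conditioning set.
  P5: blocked at chain node Ct ∈ conditioning set.
  P6: blocked at fork node Ct ∈ conditioning set.
  P7: blocked at fork node Ct ∈ conditioning set.
{Ct, Vg} satisfies the backdoor criterion.

Yes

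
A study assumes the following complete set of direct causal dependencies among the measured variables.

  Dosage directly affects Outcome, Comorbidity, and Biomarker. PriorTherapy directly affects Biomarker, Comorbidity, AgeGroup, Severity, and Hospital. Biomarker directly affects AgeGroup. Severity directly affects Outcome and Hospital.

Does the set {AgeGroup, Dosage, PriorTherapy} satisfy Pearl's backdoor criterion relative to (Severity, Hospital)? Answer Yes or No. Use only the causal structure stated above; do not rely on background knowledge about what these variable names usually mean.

Backdoor paths from Severity to Hospital (paths whose first edge points into Severity):
  P1: Severity <- PriorTherapy -> Hospital
Condition 1 (no descendant of Severity in the set): holds — descendants of Severity are {Hospital, Outcome}; none are in {AgeGroup, Dosage, PriorTherapy}.
Condition 2 (every backdoor path blocked by {AgeGroup, Dosage, PriorTherapy}):
  P1: blocked at fork node PriorTherapy ∈ conditioning set.
{AgeGroup, Dosage, PriorTherapy} satisfies the backdoor criterion.

Yes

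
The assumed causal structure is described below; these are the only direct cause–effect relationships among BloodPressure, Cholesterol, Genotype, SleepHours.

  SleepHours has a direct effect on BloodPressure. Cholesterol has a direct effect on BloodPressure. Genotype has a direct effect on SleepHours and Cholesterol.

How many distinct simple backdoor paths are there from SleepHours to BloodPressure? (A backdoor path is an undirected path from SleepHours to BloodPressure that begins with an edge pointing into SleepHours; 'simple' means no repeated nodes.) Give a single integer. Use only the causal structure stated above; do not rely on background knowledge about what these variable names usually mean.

1

A backdoor path from SleepHours to BloodPressure is any simple undirected path whose first edge points into SleepHours (i.e. leaves SleepHours via a parent).
Parents of SleepHours: {Genotype}.
Enumerating:
  P1: SleepHours <- Genotype -> Cholesterol -> BloodPressure
That exhausts the simple backdoor paths. Count: 1.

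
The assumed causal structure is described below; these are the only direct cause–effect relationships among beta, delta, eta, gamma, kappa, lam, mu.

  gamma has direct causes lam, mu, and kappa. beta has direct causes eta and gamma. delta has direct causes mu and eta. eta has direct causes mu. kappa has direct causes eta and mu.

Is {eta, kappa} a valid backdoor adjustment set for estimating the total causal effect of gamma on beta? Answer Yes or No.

Yes

Backdoor paths from gamma to beta (paths whose first edge points into gamma):
  P1: gamma <- mu -> eta -> beta
  P2: gamma <- mu -> kappa <- eta -> beta
  P3: gamma <- mu -> delta <- eta -> beta
  P4: gamma <- kappa <- mu -> eta -> beta
  P5: gamma <- kappa <- mu -> delta <- eta -> beta
  P6: gamma <- kappa <- eta -> beta
Condition 1 (no descendant of gamma in the set): holds — descendants of gamma are {beta}; none are in {eta, kappa}.
Condition 2 (every backdoor path blocked by {eta, kappa}):
  P1: blocked at chain node eta ∈ conditioning set.
  P2: blocked at fork node eta ∈ conditioning set.
  P3: blocked at collider delta (neither it nor any descendant is in the conditioning set).
  P4: blocked at chain node kappa ∈ conditioning set.
  P5: blocked at chain node kappa ∈ conditioning set.
  P6: blocked at chain node kappa ∈ conditioning set.
{eta, kappa} satisfies the backdoor criterion.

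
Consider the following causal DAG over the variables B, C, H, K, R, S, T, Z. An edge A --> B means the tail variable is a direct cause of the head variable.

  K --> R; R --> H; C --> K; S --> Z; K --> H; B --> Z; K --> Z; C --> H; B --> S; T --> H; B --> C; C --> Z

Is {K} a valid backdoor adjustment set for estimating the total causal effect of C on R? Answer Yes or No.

Backdoor paths from C to R (paths whose first edge points into C):
  P1: C <- B -> S -> Z <- K -> R
  P2: C <- B -> S -> Z <- K -> H <- R
  P3: C <- B -> Z <- K -> R
  P4: C <- B -> Z <- K -> H <- R
Condition 1 (no descendant of C in the set): FAILS — K is a descendant of C.
Condition 2 (every backdoor path blocked by {K}):
  P1: blocked at collider Z (neither it nor any descendant is in the conditioning set).
  P2: blocked at collider Z (neither it nor any descendant is in the conditioning set).
  P3: blocked at collider Z (neither it nor any descendant is in the conditioning set).
  P4: blocked at collider Z (neither it nor any descendant is in the conditioning set).
{K} does not satisfy the backdoor criterion.

No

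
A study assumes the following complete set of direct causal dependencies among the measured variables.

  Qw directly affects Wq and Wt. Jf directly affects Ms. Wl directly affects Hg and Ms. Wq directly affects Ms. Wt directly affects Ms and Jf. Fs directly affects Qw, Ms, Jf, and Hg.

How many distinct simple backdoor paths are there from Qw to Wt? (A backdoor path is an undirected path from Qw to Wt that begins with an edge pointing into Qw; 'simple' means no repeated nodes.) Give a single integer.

A backdoor path from Qw to Wt is any simple undirected path whose first edge points into Qw (i.e. leaves Qw via a parent).
Parents of Qw: {Fs}.
Enumerating:
  P1: Qw <- Fs -> Jf <- Wt
  P2: Qw <- Fs -> Jf -> Ms <- Wt
  P3: Qw <- Fs -> Ms <- Wt
  P4: Qw <- Fs -> Ms <- Jf <- Wt
  P5: Qw <- Fs -> Hg <- Wl -> Ms <- Wt
  P6: Qw <- Fs -> Hg <- Wl -> Ms <- Jf <- Wt
That exhausts the simple backdoor paths. Count: 6.

6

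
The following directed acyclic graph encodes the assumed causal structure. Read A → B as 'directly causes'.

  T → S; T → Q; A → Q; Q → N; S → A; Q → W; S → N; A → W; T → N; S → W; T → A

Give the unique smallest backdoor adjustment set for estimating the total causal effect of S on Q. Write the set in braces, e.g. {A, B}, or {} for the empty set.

{T}

Variables eligible for adjustment (non-descendants of S, excluding S and Q): {T}.
Backdoor paths from S to Q:
  P1: S <- T -> A -> Q
  P2: S <- T -> A -> W <- Q
  P3: S <- T -> Q
  P4: S <- T -> N <- Q
The empty set is not sufficient: P1 (S <- T -> A -> Q) has no collider blocking it and no conditioned non-collider, so it is open.
Try {T}:
  P1: blocked at fork node T ∈ conditioning set.
  P2: blocked at fork node T ∈ conditioning set.
  P3: blocked at fork node T ∈ conditioning set.
  P4: blocked at fork node T ∈ conditioning set.
{T} contains no descendant of S and blocks every backdoor path.
{T} is the unique smallest valid adjustment set.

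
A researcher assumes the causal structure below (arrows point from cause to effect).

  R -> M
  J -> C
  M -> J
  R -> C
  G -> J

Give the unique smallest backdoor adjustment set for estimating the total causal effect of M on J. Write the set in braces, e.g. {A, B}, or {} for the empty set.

{}

Variables eligible for adjustment (non-descendants of M, excluding M and J): {G, R}.
Backdoor paths from M to J:
  P1: M <- R -> C <- J
Each backdoor path contains an unconditioned collider, so every path is already blocked with the empty conditioning set:
  P1: blocked at collider C (neither it nor any descendant is in the conditioning set).
The empty set is therefore the unique smallest valid set.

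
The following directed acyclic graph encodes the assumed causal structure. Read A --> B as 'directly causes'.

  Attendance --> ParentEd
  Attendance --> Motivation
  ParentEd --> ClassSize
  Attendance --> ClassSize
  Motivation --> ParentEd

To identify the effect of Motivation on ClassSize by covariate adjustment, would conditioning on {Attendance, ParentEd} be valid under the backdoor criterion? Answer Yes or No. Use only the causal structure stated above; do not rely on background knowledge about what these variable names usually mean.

Backdoor paths from Motivation to ClassSize (paths whose first edge points into Motivation):
  P1: Motivation <- Attendance -> ParentEd -> ClassSize
  P2: Motivation <- Attendance -> ClassSize
Condition 1 (no descendant of Motivation in the set): FAILS — ParentEd is a descendant of Motivation.
Condition 2 (every backdoor path blocked by {Attendance, ParentEd}):
  P1: blocked at fork node Attendance ∈ conditioning set.
  P2: blocked at fork node Attendance ∈ conditioning set.
{Attendance, ParentEd} does not satisfy the backdoor criterion.

No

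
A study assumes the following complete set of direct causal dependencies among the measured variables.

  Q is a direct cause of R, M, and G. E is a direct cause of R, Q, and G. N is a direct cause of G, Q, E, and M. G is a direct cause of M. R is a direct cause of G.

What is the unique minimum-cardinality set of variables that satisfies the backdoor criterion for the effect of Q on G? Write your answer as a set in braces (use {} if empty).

{E, N}

Variables eligible for adjustment (non-descendants of Q, excluding Q and G): {E, N}.
Backdoor paths from Q to G:
  P1: Q <- N -> E -> R -> G
  P2: Q <- N -> E -> G
  P3: Q <- N -> G
  P4: Q <- N -> M <- G
  P5: Q <- E <- N -> G
  P6: Q <- E <- N -> M <- G
  P7: Q <- E -> R -> G
  P8: Q <- E -> G
The empty set is not sufficient: P1 (Q <- N -> E -> R -> G) has no collider blocking it and no conditioned non-collider, so it is open.
Try {E, N}:
  P1: blocked at fork node N ∈ conditioning set.
  P2: blocked at fork node N ∈ conditioning set.
  P3: blocked at fork node N ∈ conditioning set.
  P4: blocked at fork node N ∈ conditioning set.
  P5: blocked at chain node E ∈ conditioning set.
  P6: blocked at chain node E ∈ conditioning set.
  P7: blocked at fork node E ∈ conditioning set.
  P8: blocked at fork node E ∈ conditioning set.
{E, N} contains no descendant of Q and blocks every backdoor path.
Every element of {E, N} is needed (dropping E leaves P7 open; dropping N leaves P3 open), so no proper subset is valid.
Among all size-2 subsets of the eligible variables, only {E, N} blocks every backdoor path, so it is the unique smallest valid adjustment set.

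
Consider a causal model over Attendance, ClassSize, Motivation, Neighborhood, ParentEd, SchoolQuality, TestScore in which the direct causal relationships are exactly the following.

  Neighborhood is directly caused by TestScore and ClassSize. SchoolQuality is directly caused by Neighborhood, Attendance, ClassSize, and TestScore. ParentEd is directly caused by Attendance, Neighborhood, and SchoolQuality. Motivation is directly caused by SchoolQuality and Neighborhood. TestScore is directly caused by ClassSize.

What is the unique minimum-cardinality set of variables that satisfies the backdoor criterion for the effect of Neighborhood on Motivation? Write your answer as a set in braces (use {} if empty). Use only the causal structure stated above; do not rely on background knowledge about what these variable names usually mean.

Variables eligible for adjustment (non-descendants of Neighborhood, excluding Neighborhood and Motivation): {Attendance, ClassSize, TestScore}.
Backdoor paths from Neighborhood to Motivation:
  P1: Neighborhood <- ClassSize -> TestScore -> SchoolQuality -> Motivation
  P2: Neighborhood <- ClassSize -> SchoolQuality -> Motivation
  P3: Neighborhood <- TestScore <- ClassSize -> SchoolQuality -> Motivation
  P4: Neighborhood <- TestScore -> SchoolQuality -> Motivation
The empty set is not sufficient: P1 (Neighborhood <- ClassSize -> TestScore -> SchoolQuality -> Motivation) has no collider blocking it and no conditioned non-collider, so it is open.
Try {ClassSize, TestScore}:
  P1: blocked at fork node ClassSize ∈ conditioning set.
  P2: blocked at fork node ClassSize ∈ conditioning set.
  P3: blocked at chain node TestScore ∈ conditioning set.
  P4: blocked at fork node TestScore ∈ conditioning set.
{ClassSize, TestScore} contains no descendant of Neighborhood and blocks every backdoor path.
Every element of {ClassSize, TestScore} is needed (dropping ClassSize leaves P2 open; dropping TestScore leaves P4 open), so no proper subset is valid.
Among all size-2 subsets of the eligible variables, only {ClassSize, TestScore} blocks every backdoor path, so it is the unique smallest valid adjustment set.

{ClassSize, TestScore}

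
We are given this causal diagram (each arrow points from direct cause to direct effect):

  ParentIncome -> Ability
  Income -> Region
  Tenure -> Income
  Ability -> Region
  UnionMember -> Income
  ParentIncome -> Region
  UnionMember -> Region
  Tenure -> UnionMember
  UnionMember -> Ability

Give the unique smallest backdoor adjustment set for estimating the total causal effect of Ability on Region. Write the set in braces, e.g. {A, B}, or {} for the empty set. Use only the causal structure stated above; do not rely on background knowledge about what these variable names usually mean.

{ParentIncome, UnionMember}

Variables eligible for adjustment (non-descendants of Ability, excluding Ability and Region): {Income, ParentIncome, Tenure, UnionMember}.
Backdoor paths from Ability to Region:
  P1: Ability <- ParentIncome -> Region
  P2: Ability <- UnionMember <- Tenure -> Income -> Region
  P3: Ability <- UnionMember -> Income -> Region
  P4: Ability <- UnionMember -> Region
The empty set is not sufficient: P1 (Ability <- ParentIncome -> Region) has no collider blocking it and no conditioned non-collider, so it is open.
Try {ParentIncome, UnionMember}:
  P1: blocked at fork node ParentIncome ∈ conditioning set.
  P2: blocked at chain node UnionMember ∈ conditioning set.
  P3: blocked at fork node UnionMember ∈ conditioning set.
  P4: blocked at fork node UnionMember ∈ conditioning set.
{ParentIncome, UnionMember} contains no descendant of Ability and blocks every backdoor path.
Every element of {ParentIncome, UnionMember} is needed (dropping ParentIncome leaves P1 open; dropping UnionMember leaves P2 open), so no proper subset is valid.
Among all size-2 subsets of the eligible variables, only {ParentIncome, UnionMember} blocks every backdoor path, so it is the unique smallest valid adjustment set.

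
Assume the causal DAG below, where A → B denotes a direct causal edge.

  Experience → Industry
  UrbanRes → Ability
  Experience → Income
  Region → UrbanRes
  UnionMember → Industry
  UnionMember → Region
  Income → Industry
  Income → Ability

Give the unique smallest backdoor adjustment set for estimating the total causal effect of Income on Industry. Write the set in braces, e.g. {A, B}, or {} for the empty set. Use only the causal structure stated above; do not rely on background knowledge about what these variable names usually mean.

{Experience}

Variables eligible for adjustment (non-descendants of Income, excluding Income and Industry): {Experience, Region, UnionMember, UrbanRes}.
Backdoor paths from Income to Industry:
  P1: Income <- Experience -> Industry
The empty set is not sufficient: P1 (Income <- Experience -> Industry) has no collider blocking it and no conditioned non-collider, so it is open.
Try {Experience}:
  P1: blocked at fork node Experience ∈ conditioning set.
{Experience} contains no descendant of Income and blocks every backdoor path.
No other singleton works — e.g. {UnionMember} leaves P1 open — so {Experience} is the unique smallest valid adjustment set.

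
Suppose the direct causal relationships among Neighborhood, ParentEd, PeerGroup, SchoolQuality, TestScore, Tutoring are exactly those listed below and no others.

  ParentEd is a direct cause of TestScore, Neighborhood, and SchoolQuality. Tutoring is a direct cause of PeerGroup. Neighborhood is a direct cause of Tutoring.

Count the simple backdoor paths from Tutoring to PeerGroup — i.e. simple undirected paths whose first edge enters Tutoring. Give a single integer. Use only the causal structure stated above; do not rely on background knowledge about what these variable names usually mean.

A backdoor path from Tutoring to PeerGroup is any simple undirected path whose first edge points into Tutoring (i.e. leaves Tutoring via a parent).
Parents of Tutoring: {Neighborhood}.
No simple path from any parent of Tutoring reaches PeerGroup without revisiting Tutoring, so there are no backdoor paths.

0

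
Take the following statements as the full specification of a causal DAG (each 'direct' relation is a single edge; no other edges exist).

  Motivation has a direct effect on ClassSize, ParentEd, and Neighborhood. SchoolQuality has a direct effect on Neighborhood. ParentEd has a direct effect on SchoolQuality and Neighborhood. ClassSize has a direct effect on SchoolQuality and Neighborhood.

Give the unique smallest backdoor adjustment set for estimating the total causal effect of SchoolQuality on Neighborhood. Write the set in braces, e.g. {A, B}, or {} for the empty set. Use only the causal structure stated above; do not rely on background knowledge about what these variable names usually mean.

Variables eligible for adjustment (non-descendants of SchoolQuality, excluding SchoolQuality and Neighborhood): {ClassSize, Motivation, ParentEd}.
Backdoor paths from SchoolQuality to Neighborhood:
  P1: SchoolQuality <- ClassSize <- Motivation -> ParentEd -> Neighborhood
  P2: SchoolQuality <- ClassSize <- Motivation -> Neighborhood
  P3: SchoolQuality <- ClassSize -> Neighborhood
  P4: SchoolQuality <- ParentEd <- Motivation -> ClassSize -> Neighborhood
  P5: SchoolQuality <- ParentEd <- Motivation -> Neighborhood
  P6: SchoolQuality <- ParentEd -> Neighborhood
The empty set is not sufficient: P1 (SchoolQuality <- ClassSize <- Motivation -> ParentEd -> Neighborhood) has no collider blocking it and no conditioned non-collider, so it is open.
Try {ClassSize, ParentEd}:
  P1: blocked at chain node ClassSize ∈ conditioning set.
  P2: blocked at chain node ClassSize ∈ conditioning set.
  P3: blocked at fork node ClassSize ∈ conditioning set.
  P4: blocked at chain node ParentEd ∈ conditioning set.
  P5: blocked at chain node ParentEd ∈ conditioning set.
  P6: blocked at fork node ParentEd ∈ conditioning set.
{ClassSize, ParentEd} contains no descendant of SchoolQuality and blocks every backdoor path.
Every element of {ClassSize, ParentEd} is needed (dropping ClassSize leaves P2 open; dropping ParentEd leaves P5 open), so no proper subset is valid.
Among all size-2 subsets of the eligible variables, only {ClassSize, ParentEd} blocks every backdoor path, so it is the unique smallest valid adjustment set.

{ClassSize, ParentEd}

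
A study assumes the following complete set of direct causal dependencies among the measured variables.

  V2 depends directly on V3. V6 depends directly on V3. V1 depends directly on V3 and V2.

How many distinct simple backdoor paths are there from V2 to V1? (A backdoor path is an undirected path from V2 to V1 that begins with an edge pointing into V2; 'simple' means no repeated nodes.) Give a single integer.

A backdoor path from V2 to V1 is any simple undirected path whose first edge points into V2 (i.e. leaves V2 via a parent).
Parents of V2: {V3}.
Enumerating:
  P1: V2 <- V3 -> V1
That exhausts the simple backdoor paths. Count: 1.

1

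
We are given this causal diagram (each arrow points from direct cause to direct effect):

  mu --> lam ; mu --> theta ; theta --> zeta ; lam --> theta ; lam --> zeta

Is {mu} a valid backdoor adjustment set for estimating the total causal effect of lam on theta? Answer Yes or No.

Backdoor paths from lam to theta (paths whose first edge points into lam):
  P1: lam <- mu -> theta
Condition 1 (no descendant of lam in the set): holds — descendants of lam are {theta, zeta}; none are in {mu}.
Condition 2 (every backdoor path blocked by {mu}):
  P1: blocked at fork node mu ∈ conditioning set.
{mu} satisfies the backdoor criterion.

Yes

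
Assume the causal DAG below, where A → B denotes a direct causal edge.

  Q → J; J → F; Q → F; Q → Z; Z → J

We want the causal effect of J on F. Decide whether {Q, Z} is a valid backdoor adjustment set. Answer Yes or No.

Yes

Backdoor paths from J to F (paths whose first edge points into J):
  P1: J <- Q -> F
  P2: J <- Z <- Q -> F
Condition 1 (no descendant of J in the set): holds — descendants of J are {F}; none are in {Q, Z}.
Condition 2 (every backdoor path blocked by {Q, Z}):
  P1: blocked at fork node Q ∈ conditioning set.
  P2: blocked at chain node Z ∈ conditioning set.
{Q, Z} satisfies the backdoor criterion.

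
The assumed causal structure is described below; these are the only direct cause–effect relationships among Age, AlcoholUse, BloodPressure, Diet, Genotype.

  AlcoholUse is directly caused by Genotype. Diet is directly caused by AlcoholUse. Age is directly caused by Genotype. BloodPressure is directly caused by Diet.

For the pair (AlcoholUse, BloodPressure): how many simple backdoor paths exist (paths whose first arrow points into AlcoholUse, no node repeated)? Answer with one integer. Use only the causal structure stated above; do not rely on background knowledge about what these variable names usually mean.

0

A backdoor path from AlcoholUse to BloodPressure is any simple undirected path whose first edge points into AlcoholUse (i.e. leaves AlcoholUse via a parent).
Parents of AlcoholUse: {Genotype}.
No simple path from any parent of AlcoholUse reaches BloodPressure without revisiting AlcoholUse, so there are no backdoor paths.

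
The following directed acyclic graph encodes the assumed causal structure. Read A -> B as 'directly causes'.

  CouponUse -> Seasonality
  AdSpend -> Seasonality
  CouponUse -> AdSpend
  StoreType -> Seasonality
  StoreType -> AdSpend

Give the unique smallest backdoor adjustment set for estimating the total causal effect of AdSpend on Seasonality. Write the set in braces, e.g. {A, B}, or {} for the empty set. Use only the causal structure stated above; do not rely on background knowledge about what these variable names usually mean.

{CouponUse, StoreType}

Variables eligible for adjustment (non-descendants of AdSpend, excluding AdSpend and Seasonality): {CouponUse, StoreType}.
Backdoor paths from AdSpend to Seasonality:
  P1: AdSpend <- CouponUse -> Seasonality
  P2: AdSpend <- StoreType -> Seasonality
The empty set is not sufficient: P1 (AdSpend <- CouponUse -> Seasonality) has no collider blocking it and no conditioned non-collider, so it is open.
Try {CouponUse, StoreType}:
  P1: blocked at fork node CouponUse ∈ conditioning set.
  P2: blocked at fork node StoreType ∈ conditioning set.
{CouponUse, StoreType} contains no descendant of AdSpend and blocks every backdoor path.
Every element of {CouponUse, StoreType} is needed (dropping CouponUse leaves P1 open; dropping StoreType leaves P2 open), so no proper subset is valid.
Among all size-2 subsets of the eligible variables, only {CouponUse, StoreType} blocks every backdoor path, so it is the unique smallest valid adjustment set.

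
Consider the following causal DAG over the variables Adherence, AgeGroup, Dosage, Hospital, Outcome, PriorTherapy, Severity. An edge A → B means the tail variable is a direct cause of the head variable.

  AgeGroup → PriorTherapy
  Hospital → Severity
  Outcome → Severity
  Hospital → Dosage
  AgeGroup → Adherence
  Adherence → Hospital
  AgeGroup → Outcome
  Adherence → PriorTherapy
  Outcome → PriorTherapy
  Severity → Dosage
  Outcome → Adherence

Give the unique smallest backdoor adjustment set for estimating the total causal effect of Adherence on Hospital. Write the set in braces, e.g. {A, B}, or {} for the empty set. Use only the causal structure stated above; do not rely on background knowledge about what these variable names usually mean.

{}

Variables eligible for adjustment (non-descendants of Adherence, excluding Adherence and Hospital): {AgeGroup, Outcome}.
Backdoor paths from Adherence to Hospital:
  P1: Adherence <- AgeGroup -> Outcome -> Severity <- Hospital
  P2: Adherence <- AgeGroup -> Outcome -> Severity -> Dosage <- Hospital
  P3: Adherence <- AgeGroup -> PriorTherapy <- Outcome -> Severity <- Hospital
  P4: Adherence <- AgeGroup -> PriorTherapy <- Outcome -> Severity -> Dosage <- Hospital
  P5: Adherence <- Outcome -> Severity <- Hospital
  P6: Adherence <- Outcome -> Severity -> Dosage <- Hospital
Each backdoor path contains an unconditioned collider, so every path is already blocked with the empty conditioning set:
  P1: blocked at collider Severity (neither it nor any descendant is in the conditioning set).
  P2: blocked at collider Dosage (neither it nor any descendant is in the conditioning set).
  P3: blocked at collider PriorTherapy (neither it nor any descendant is in the conditioning set).
  P4: blocked at collider PriorTherapy (neither it nor any descendant is in the conditioning set).
  P5: blocked at collider Severity (neither it nor any descendant is in the conditioning set).
  P6: blocked at collider Dosage (neither it nor any descendant is in the conditioning set).
The empty set is therefore the unique smallest valid set.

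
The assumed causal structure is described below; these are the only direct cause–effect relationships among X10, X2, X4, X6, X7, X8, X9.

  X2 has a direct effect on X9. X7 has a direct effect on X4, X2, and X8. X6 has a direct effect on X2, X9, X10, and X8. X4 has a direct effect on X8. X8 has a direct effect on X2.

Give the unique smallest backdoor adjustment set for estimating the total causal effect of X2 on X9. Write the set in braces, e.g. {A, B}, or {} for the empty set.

Variables eligible for adjustment (non-descendants of X2, excluding X2 and X9): {X10, X4, X6, X7, X8}.
Backdoor paths from X2 to X9:
  P1: X2 <- X6 -> X9
  P2: X2 <- X7 -> X4 -> X8 <- X6 -> X9
  P3: X2 <- X7 -> X8 <- X6 -> X9
  P4: X2 <- X8 <- X6 -> X9
The empty set is not sufficient: P1 (X2 <- X6 -> X9) has no collider blocking it and no conditioned non-collider, so it is open.
Try {X6}:
  P1: blocked at fork node X6 ∈ conditioning set.
  P2: blocked at collider X8 (neither it nor any descendant is in the conditioning set).
  P3: blocked at collider X8 (neither it nor any descendant is in the conditioning set).
  P4: blocked at fork node X6 ∈ conditioning set.
{X6} contains no descendant of X2 and blocks every backdoor path.
No other singleton works — e.g. {X7} leaves P1 open — so {X6} is the unique smallest valid adjustment set.

{X6}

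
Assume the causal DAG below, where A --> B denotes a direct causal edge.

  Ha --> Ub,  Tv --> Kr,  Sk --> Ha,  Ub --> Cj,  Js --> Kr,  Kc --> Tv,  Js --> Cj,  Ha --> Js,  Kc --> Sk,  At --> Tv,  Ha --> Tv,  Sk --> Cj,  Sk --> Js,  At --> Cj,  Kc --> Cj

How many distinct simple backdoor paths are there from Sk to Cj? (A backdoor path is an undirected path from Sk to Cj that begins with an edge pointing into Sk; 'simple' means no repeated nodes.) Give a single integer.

6

A backdoor path from Sk to Cj is any simple undirected path whose first edge points into Sk (i.e. leaves Sk via a parent).
Parents of Sk: {Kc}.
Enumerating:
  P1: Sk <- Kc -> Cj
  P2: Sk <- Kc -> Tv <- Ha -> Ub -> Cj
  P3: Sk <- Kc -> Tv <- Ha -> Js -> Cj
  P4: Sk <- Kc -> Tv <- At -> Cj
  P5: Sk <- Kc -> Tv -> Kr <- Js <- Ha -> Ub -> Cj
  P6: Sk <- Kc -> Tv -> Kr <- Js -> Cj
That exhausts the simple backdoor paths. Count: 6.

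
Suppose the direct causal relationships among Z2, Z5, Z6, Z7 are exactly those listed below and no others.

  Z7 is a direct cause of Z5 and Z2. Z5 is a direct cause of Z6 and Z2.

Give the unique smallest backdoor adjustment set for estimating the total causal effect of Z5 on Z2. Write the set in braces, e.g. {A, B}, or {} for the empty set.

Variables eligible for adjustment (non-descendants of Z5, excluding Z5 and Z2): {Z7}.
Backdoor paths from Z5 to Z2:
  P1: Z5 <- Z7 -> Z2
The empty set is not sufficient: P1 (Z5 <- Z7 -> Z2) has no collider blocking it and no conditioned non-collider, so it is open.
Try {Z7}:
  P1: blocked at fork node Z7 ∈ conditioning set.
{Z7} contains no descendant of Z5 and blocks every backdoor path.
{Z7} is the unique smallest valid adjustment set.

{Z7}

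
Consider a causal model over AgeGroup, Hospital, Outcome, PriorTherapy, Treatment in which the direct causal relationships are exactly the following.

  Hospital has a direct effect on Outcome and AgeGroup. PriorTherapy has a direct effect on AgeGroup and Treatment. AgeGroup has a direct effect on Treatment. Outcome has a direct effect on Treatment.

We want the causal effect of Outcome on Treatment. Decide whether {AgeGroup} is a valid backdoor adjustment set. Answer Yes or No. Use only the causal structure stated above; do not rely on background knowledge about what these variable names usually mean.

Backdoor paths from Outcome to Treatment (paths whose first edge points into Outcome):
  P1: Outcome <- Hospital -> AgeGroup <- PriorTherapy -> Treatment
  P2: Outcome <- Hospital -> AgeGroup -> Treatment
Condition 1 (no descendant of Outcome in the set): holds — descendants of Outcome are {Treatment}; none are in {AgeGroup}.
Condition 2 (every backdoor path blocked by {AgeGroup}):
  P1: open — collider(s) AgeGroup are conditioned on (or have a conditioned descendant) and no non-collider on the path is in the set.
  P2: blocked at chain node AgeGroup ∈ conditioning set.
{AgeGroup} does not satisfy the backdoor criterion.

No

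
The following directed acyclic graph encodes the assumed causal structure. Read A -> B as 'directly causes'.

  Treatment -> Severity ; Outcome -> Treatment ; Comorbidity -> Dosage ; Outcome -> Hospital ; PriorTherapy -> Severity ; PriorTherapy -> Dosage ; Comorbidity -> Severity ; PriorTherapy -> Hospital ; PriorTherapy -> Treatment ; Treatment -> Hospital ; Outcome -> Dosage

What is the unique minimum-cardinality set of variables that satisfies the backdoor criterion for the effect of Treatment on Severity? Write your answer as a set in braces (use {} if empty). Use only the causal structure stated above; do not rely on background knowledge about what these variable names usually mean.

Variables eligible for adjustment (non-descendants of Treatment, excluding Treatment and Severity): {Comorbidity, Dosage, Outcome, PriorTherapy}.
Backdoor paths from Treatment to Severity:
  P1: Treatment <- PriorTherapy -> Severity
  P2: Treatment <- PriorTherapy -> Hospital <- Outcome -> Dosage <- Comorbidity -> Severity
  P3: Treatment <- PriorTherapy -> Dosage <- Comorbidity -> Severity
  P4: Treatment <- Outcome -> Hospital <- PriorTherapy -> Severity
  P5: Treatment <- Outcome -> Hospital <- PriorTherapy -> Dosage <- Comorbidity -> Severity
  P6: Treatment <- Outcome -> Dosage <- PriorTherapy -> Severity
  P7: Treatment <- Outcome -> Dosage <- Comorbidity -> Severity
The empty set is not sufficient: P1 (Treatment <- PriorTherapy -> Severity) has no collider blocking it and no conditioned non-collider, so it is open.
Try {PriorTherapy}:
  P1: blocked at fork node PriorTherapy ∈ conditioning set.
  P2: blocked at fork node PriorTherapy ∈ conditioning set.
  P3: blocked at fork node PriorTherapy ∈ conditioning set.
  P4: blocked at collider Hospital (neither it nor any descendant is in the conditioning set).
  P5: blocked at collider Hospital (neither it nor any descendant is in the conditioning set).
  P6: blocked at collider Dosage (neither it nor any descendant is in the conditioning set).
  P7: blocked at collider Dosage (neither it nor any descendant is in the conditioning set).
{PriorTherapy} contains no descendant of Treatment and blocks every backdoor path.
No other singleton works — e.g. {Outcome} leaves P1 open — so {PriorTherapy} is the unique smallest valid adjustment set.

{PriorTherapy}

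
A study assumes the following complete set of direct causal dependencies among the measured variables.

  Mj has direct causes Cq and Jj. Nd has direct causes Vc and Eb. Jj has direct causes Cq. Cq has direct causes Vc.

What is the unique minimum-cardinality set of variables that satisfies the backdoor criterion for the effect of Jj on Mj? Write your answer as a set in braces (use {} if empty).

Variables eligible for adjustment (non-descendants of Jj, excluding Jj and Mj): {Cq, Eb, Nd, Vc}.
Backdoor paths from Jj to Mj:
  P1: Jj <- Cq -> Mj
The empty set is not sufficient: P1 (Jj <- Cq -> Mj) has no collider blocking it and no conditioned non-collider, so it is open.
Try {Cq}:
  P1: blocked at fork node Cq ∈ conditioning set.
{Cq} contains no descendant of Jj and blocks every backdoor path.
No other singleton works — e.g. {Vc} leaves P1 open — so {Cq} is the unique smallest valid adjustment set.

{Cq}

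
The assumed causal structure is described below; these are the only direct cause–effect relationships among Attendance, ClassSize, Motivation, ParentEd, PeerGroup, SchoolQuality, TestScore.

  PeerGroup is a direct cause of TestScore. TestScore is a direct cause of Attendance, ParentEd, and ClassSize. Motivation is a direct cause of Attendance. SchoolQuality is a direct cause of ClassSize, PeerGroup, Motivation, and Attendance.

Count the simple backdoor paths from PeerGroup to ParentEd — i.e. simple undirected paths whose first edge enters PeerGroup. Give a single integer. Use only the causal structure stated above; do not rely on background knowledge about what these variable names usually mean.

3

A backdoor path from PeerGroup to ParentEd is any simple undirected path whose first edge points into PeerGroup (i.e. leaves PeerGroup via a parent).
Parents of PeerGroup: {SchoolQuality}.
Enumerating:
  P1: PeerGroup <- SchoolQuality -> Motivation -> Attendance <- TestScore -> ParentEd
  P2: PeerGroup <- SchoolQuality -> ClassSize <- TestScore -> ParentEd
  P3: PeerGroup <- SchoolQuality -> Attendance <- TestScore -> ParentEd
That exhausts the simple backdoor paths. Count: 3.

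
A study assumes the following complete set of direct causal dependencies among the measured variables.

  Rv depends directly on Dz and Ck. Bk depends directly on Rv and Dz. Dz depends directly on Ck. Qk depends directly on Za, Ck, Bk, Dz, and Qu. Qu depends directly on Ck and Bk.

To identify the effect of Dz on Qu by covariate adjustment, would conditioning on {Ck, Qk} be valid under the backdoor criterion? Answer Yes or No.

No

Backdoor paths from Dz to Qu (paths whose first edge points into Dz):
  P1: Dz <- Ck -> Rv -> Bk -> Qu
  P2: Dz <- Ck -> Rv -> Bk -> Qk <- Qu
  P3: Dz <- Ck -> Qu
  P4: Dz <- Ck -> Qk <- Bk -> Qu
  P5: Dz <- Ck -> Qk <- Qu
Condition 1 (no descendant of Dz in the set): FAILS — Qk is a descendant of Dz.
Condition 2 (every backdoor path blocked by {Ck, Qk}):
  P1: blocked at fork node Ck ∈ conditioning set.
  P2: blocked at fork node Ck ∈ conditioning set.
  P3: blocked at fork node Ck ∈ conditioning set.
  P4: blocked at fork node Ck ∈ conditioning set.
  P5: blocked at fork node Ck ∈ conditioning set.
{Ck, Qk} does not satisfy the backdoor criterion.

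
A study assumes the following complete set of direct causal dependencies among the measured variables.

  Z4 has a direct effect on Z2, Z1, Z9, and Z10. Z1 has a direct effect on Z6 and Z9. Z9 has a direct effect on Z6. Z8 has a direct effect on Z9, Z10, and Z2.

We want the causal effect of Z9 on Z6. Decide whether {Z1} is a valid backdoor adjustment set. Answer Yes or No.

Yes

Backdoor paths from Z9 to Z6 (paths whose first edge points into Z9):
  P1: Z9 <- Z4 -> Z1 -> Z6
  P2: Z9 <- Z8 -> Z2 <- Z4 -> Z1 -> Z6
  P3: Z9 <- Z8 -> Z10 <- Z4 -> Z1 -> Z6
  P4: Z9 <- Z1 -> Z6
Condition 1 (no descendant of Z9 in the set): holds — descendants of Z9 are {Z6}; none are in {Z1}.
Condition 2 (every backdoor path blocked by {Z1}):
  P1: blocked at chain node Z1 ∈ conditioning set.
  P2: blocked at collider Z2 (neither it nor any descendant is in the conditioning set).
  P3: blocked at collider Z10 (neither it nor any descendant is in the conditioning set).
  P4: blocked at fork node Z1 ∈ conditioning set.
{Z1} satisfies the backdoor criterion.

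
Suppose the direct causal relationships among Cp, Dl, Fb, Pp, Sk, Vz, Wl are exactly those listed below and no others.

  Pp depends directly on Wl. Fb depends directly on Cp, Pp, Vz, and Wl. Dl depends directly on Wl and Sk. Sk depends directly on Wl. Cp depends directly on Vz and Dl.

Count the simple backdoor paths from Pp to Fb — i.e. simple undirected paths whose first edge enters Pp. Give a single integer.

5

A backdoor path from Pp to Fb is any simple undirected path whose first edge points into Pp (i.e. leaves Pp via a parent).
Parents of Pp: {Wl}.
Enumerating:
  P1: Pp <- Wl -> Sk -> Dl -> Cp <- Vz -> Fb
  P2: Pp <- Wl -> Sk -> Dl -> Cp -> Fb
  P3: Pp <- Wl -> Dl -> Cp <- Vz -> Fb
  P4: Pp <- Wl -> Dl -> Cp -> Fb
  P5: Pp <- Wl -> Fb
That exhausts the simple backdoor paths. Count: 5.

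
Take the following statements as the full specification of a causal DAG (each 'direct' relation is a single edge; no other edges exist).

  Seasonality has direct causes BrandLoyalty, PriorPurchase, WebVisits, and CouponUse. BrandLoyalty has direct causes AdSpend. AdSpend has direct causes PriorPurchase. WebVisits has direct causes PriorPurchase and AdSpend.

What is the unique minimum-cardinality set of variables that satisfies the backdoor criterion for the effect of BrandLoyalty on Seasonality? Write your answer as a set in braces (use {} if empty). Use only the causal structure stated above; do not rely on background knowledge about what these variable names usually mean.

{AdSpend}

Variables eligible for adjustment (non-descendants of BrandLoyalty, excluding BrandLoyalty and Seasonality): {AdSpend, CouponUse, PriorPurchase, WebVisits}.
Backdoor paths from BrandLoyalty to Seasonality:
  P1: BrandLoyalty <- AdSpend <- PriorPurchase -> WebVisits -> Seasonality
  P2: BrandLoyalty <- AdSpend <- PriorPurchase -> Seasonality
  P3: BrandLoyalty <- AdSpend -> WebVisits <- PriorPurchase -> Seasonality
  P4: BrandLoyalty <- AdSpend -> WebVisits -> Seasonality
The empty set is not sufficient: P1 (BrandLoyalty <- AdSpend <- PriorPurchase -> WebVisits -> Seasonality) has no collider blocking it and no conditioned non-collider, so it is open.
Try {AdSpend}:
  P1: blocked at chain node AdSpend ∈ conditioning set.
  P2: blocked at chain node AdSpend ∈ conditioning set.
  P3: blocked at fork node AdSpend ∈ conditioning set.
  P4: blocked at fork node AdSpend ∈ conditioning set.
{AdSpend} contains no descendant of BrandLoyalty and blocks every backdoor path.
No other singleton works — e.g. {PriorPurchase} leaves P4 open — so {AdSpend} is the unique smallest valid adjustment set.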